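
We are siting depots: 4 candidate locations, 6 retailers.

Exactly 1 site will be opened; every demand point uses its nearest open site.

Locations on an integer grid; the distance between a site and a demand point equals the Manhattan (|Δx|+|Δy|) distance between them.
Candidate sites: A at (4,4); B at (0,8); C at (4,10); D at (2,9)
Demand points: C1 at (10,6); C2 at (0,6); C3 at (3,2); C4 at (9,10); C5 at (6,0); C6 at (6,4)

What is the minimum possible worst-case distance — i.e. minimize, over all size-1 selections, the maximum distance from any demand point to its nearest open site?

Open {A}.
  Farthest demand point is C4 at distance 11 (to A); all others are ≤ 11.
With {C} the worst case is 12.
With {D} the worst case is 13.
No size-1 selection achieves below 11.

11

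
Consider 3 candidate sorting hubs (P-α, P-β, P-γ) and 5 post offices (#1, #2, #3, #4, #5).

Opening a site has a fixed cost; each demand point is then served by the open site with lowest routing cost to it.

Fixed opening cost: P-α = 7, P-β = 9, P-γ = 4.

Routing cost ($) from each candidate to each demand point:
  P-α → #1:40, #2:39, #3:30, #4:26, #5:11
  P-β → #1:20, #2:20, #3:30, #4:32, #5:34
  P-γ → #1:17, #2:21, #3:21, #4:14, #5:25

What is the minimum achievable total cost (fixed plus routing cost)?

95

Open {P-α, P-γ}: assign each demand point to its cheapest open site.
  #1→P-γ 17, #2→P-γ 21, #3→P-γ 21, #4→P-γ 14, #5→P-α 11
  routing cost 84, fixed 11 → total 95.
Compare {P-γ}: routing cost 98 + fixed 4 = 102.
Compare {P-α, P-β, P-γ}: routing cost 83 + fixed 20 = 103.
Compare {P-β, P-γ}: routing cost 97 + fixed 13 = 110.
All other subsets cost ≥ 102. Minimum total cost: 95.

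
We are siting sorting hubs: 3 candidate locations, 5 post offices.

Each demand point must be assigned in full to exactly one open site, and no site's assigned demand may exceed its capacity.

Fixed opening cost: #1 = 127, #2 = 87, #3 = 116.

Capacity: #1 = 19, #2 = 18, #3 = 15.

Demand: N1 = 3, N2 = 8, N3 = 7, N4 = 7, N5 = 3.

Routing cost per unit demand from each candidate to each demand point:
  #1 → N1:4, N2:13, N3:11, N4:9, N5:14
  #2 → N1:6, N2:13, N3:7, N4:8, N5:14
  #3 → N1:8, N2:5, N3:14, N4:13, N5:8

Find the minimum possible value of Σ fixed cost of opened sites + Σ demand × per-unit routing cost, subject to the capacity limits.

Open {#2, #3}; cheapest assignment that respects the capacities:
  #2 (cap 18, load 17): N1, N3, N4 — cost 3×6 + 7×7 + 7×8 = 123
  #3 (cap 15, load 11): N2, N5 — cost 8×5 + 3×8 = 64
  Shipping 187, fixed 203 → total 390.
  Any other capacity-feasible assignment to {#2, #3} ships for at least 187.
Compare {#1, #3}: its best feasible assignment gives total 459.
Compare {#1, #2}: its best feasible assignment gives total 477.
Every other set of open sites that can feasibly serve all demand totals ≥ 459 even under its best assignment. Minimum: 390.

390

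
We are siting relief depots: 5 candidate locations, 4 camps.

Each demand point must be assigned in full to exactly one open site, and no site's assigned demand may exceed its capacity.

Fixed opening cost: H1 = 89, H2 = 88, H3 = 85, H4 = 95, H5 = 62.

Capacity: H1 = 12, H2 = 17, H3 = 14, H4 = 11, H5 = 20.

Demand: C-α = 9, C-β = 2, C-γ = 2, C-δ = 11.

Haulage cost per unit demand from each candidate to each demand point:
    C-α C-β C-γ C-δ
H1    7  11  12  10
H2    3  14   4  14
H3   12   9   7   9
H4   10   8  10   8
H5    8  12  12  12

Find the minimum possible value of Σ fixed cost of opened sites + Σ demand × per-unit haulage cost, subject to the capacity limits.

325

Open {H2, H3}; cheapest assignment that respects the capacities:
  H2 (cap 17, load 11): C-α, C-γ — cost 9×3 + 2×4 = 35
  H3 (cap 14, load 13): C-β, C-δ — cost 2×9 + 11×9 = 117
  Shipping 152, fixed 173 → total 325.
  Any other capacity-feasible assignment to {H2, H3} ships for at least 152.
Compare {H2, H4}: its best feasible assignment gives total 334.
Compare {H2, H5}: its best feasible assignment gives total 341.
Every other set of open sites that can feasibly serve all demand totals ≥ 334 even under its best assignment. Minimum: 325.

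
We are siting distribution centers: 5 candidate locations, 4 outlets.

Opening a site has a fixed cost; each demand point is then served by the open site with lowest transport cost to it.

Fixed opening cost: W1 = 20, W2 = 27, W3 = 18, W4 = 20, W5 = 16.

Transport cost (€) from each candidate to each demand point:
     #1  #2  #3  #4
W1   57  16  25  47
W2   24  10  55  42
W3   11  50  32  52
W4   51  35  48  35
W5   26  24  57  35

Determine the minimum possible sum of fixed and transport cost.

136

Open {W3, W5}: assign each demand point to its cheapest open site.
  #1→W3 11, #2→W5 24, #3→W3 32, #4→W5 35
  transport cost 102, fixed 34 → total 136.
Compare {W1, W3}: transport cost 99 + fixed 38 = 137.
Compare {W1, W5}: transport cost 102 + fixed 36 = 138.
Compare {W2, W3}: transport cost 95 + fixed 45 = 140.
All other subsets cost ≥ 137. Minimum total cost: 136.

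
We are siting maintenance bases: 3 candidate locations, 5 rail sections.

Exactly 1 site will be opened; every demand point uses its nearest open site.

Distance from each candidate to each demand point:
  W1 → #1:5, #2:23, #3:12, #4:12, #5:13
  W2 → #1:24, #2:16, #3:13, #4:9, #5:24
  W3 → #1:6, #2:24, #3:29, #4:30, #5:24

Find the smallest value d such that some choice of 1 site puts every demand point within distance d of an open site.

23

Open {W1}.
  Farthest demand point is #2 at distance 23 (to W1); all others are ≤ 23.
With {W2} the worst case is 24.
With {W3} the worst case is 30.
No size-1 selection achieves below 23.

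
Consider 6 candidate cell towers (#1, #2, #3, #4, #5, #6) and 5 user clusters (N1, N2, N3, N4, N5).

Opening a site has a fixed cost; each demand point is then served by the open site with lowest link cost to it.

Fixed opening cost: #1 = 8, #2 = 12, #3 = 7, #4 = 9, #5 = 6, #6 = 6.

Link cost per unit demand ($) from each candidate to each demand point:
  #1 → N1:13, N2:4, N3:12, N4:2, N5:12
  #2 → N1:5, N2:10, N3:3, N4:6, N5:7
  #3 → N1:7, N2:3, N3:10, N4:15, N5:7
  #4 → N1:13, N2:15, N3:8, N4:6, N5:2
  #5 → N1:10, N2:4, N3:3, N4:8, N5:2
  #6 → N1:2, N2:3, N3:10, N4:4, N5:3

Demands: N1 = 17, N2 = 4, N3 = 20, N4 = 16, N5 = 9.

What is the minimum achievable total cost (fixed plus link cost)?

Open {#1, #5, #6}: assign each demand point to its cheapest open site.
  N1→#6 17×2=34, N2→#6 4×3=12, N3→#5 20×3=60, N4→#1 16×2=32, N5→#5 9×2=18
  link cost 156, fixed 20 → total 176.
Compare {#1, #3, #5, #6}: link cost 156 + fixed 27 = 183.
Compare {#1, #4, #5, #6}: link cost 156 + fixed 29 = 185.
Compare {#1, #2, #5, #6}: link cost 156 + fixed 32 = 188.
All other subsets cost ≥ 183. Minimum total cost: 176.

176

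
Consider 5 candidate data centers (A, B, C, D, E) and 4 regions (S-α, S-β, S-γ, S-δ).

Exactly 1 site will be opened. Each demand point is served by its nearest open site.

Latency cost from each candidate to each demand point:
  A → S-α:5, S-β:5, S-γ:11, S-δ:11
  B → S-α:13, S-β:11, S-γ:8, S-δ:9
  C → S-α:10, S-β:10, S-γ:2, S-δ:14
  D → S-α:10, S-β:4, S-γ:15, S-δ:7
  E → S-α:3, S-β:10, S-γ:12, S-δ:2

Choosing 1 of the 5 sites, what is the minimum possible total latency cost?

27

Open {E}.
  S-α→E 3, S-β→E 10, S-γ→E 12, S-δ→E 2  ⇒ total 27.
Compare {A}: total 32.
Compare {C}: total 36.
No size-1 selection does better; minimum is 27.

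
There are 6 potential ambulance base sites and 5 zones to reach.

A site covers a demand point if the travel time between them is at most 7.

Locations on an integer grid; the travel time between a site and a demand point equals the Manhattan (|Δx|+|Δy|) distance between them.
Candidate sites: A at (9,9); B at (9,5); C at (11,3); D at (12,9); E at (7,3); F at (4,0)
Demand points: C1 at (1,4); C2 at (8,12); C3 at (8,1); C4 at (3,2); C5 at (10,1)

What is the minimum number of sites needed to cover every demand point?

Coverage sets (demand points within 7 of each site):
  A: {C2}
  B: {C3, C5}
  C: {C3, C5}
  D: {C2}
  E: {C1, C3, C4, C5}
  F: {C1, C3, C4, C5}
No single site covers all 5 demand points.
But {A, E} covers everything, so the minimum is 2.

2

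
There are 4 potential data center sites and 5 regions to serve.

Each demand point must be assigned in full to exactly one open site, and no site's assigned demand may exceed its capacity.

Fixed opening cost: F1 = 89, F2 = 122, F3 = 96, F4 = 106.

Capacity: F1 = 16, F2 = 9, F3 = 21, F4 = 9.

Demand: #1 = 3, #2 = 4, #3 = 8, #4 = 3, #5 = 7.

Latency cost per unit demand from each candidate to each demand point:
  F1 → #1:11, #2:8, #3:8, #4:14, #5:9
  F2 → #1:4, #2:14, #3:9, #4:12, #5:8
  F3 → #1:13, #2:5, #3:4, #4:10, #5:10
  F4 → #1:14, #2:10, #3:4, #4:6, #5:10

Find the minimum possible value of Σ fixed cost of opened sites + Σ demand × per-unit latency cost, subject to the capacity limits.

Open {F1, F3}; cheapest assignment that respects the capacities:
  F1 (cap 16, load 10): #1, #5 — cost 3×11 + 7×9 = 96
  F3 (cap 21, load 15): #2, #3, #4 — cost 4×5 + 8×4 + 3×10 = 82
  Shipping 178, fixed 185 → total 363.
  Any other capacity-feasible assignment to {F1, F3} ships for at least 178.
Compare {F3, F4}: its best feasible assignment gives total 384.
Compare {F2, F3}: its best feasible assignment gives total 388.
Every other set of open sites that can feasibly serve all demand totals ≥ 384 even under its best assignment. Minimum: 363.

363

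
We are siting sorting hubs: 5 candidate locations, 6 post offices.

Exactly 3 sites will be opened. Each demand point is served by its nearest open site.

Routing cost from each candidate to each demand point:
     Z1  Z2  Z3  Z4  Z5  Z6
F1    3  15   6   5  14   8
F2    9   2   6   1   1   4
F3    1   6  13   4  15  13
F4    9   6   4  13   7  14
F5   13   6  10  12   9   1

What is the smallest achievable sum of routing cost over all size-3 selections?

Open {F2, F3, F5}.
  Z1→F3 1, Z2→F2 2, Z3→F2 6, Z4→F2 1, Z5→F2 1, Z6→F5 1  ⇒ total 12.
Compare {F2, F3, F4}: total 13.
Compare {F1, F2, F5}: total 14.
No size-3 selection does better; minimum is 12.

12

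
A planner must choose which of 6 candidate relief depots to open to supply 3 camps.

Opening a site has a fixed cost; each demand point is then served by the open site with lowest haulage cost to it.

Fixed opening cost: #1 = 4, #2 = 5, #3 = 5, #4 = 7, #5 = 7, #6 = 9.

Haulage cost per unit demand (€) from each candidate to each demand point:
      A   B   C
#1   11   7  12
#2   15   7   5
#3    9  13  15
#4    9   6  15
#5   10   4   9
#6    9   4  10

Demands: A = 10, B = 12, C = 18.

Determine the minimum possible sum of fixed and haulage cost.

Open {#2, #6}: assign each demand point to its cheapest open site.
  A→#6 10×9=90, B→#6 12×4=48, C→#2 18×5=90
  haulage cost 228, fixed 14 → total 242.
Compare {#2, #3, #5}: haulage cost 228 + fixed 17 = 245.
Compare {#1, #2, #6}: haulage cost 228 + fixed 18 = 246.
Compare {#2, #3, #6}: haulage cost 228 + fixed 19 = 247.
All other subsets cost ≥ 245. Minimum total cost: 242.

242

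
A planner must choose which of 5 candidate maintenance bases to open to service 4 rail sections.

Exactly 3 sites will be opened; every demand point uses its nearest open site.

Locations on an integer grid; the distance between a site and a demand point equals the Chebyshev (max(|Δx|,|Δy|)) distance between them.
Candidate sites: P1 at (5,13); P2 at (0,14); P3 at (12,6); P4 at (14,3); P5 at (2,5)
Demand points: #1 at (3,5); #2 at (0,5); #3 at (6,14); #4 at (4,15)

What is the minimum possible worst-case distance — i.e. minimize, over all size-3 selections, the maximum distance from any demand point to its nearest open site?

2

Open {P1, P2, P5}.
  Farthest demand point is #2 at distance 2 (to P5); all others are ≤ 2.
With {P1, P3, P5} the worst case is 2.
With {P1, P4, P5} the worst case is 2.
No size-3 selection achieves below 2.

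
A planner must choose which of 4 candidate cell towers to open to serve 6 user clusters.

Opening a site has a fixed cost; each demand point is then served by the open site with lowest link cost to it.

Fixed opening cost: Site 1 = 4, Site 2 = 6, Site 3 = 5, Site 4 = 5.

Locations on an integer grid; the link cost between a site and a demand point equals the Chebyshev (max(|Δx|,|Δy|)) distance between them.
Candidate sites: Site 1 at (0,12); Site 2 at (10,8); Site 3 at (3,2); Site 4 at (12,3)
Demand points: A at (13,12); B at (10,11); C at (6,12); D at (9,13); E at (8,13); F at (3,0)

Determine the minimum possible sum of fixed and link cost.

Open {Site 2, Site 3}: assign each demand point to its cheapest open site.
  A→Site 2 4, B→Site 2 3, C→Site 2 4, D→Site 2 5, E→Site 2 5, F→Site 3 2
  link cost 23, fixed 11 → total 34.
Compare {Site 2}: link cost 29 + fixed 6 = 35.
Compare {Site 1, Site 2, Site 3}: link cost 23 + fixed 15 = 38.
Compare {Site 1, Site 2}: link cost 29 + fixed 10 = 39.
All other subsets cost ≥ 35. Minimum total cost: 34.

34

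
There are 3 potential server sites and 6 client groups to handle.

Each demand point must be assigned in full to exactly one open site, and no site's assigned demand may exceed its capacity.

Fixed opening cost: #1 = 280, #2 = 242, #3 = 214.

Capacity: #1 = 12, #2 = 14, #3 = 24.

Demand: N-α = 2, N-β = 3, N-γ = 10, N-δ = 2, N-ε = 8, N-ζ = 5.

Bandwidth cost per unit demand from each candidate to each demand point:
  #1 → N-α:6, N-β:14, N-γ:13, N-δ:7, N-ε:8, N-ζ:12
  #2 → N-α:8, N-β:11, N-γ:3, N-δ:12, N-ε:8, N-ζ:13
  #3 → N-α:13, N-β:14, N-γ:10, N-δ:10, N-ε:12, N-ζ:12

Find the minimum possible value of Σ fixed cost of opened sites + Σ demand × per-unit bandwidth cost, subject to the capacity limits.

Open {#2, #3}; cheapest assignment that respects the capacities:
  #2 (cap 14, load 12): N-α, N-γ — cost 2×8 + 10×3 = 46
  #3 (cap 24, load 18): N-β, N-δ, N-ε, N-ζ — cost 3×14 + 2×10 + 8×12 + 5×12 = 218
  Shipping 264, fixed 456 → total 720.
  Any other capacity-feasible assignment to {#2, #3} ships for at least 264.
Compare {#1, #3}: its best feasible assignment gives total 786.
Compare {#1, #2, #3}: its best feasible assignment gives total 949.
Every other set of open sites that can feasibly serve all demand totals ≥ 786 even under its best assignment. Minimum: 720.

720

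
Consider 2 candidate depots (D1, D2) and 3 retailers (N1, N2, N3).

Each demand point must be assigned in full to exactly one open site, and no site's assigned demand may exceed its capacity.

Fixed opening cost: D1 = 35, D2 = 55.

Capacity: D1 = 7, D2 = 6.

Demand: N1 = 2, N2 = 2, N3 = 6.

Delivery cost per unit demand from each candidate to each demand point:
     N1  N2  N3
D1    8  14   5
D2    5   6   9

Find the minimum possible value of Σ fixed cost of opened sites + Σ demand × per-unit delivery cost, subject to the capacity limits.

142

Open {D1, D2}; cheapest assignment that respects the capacities:
  D1 (cap 7, load 6): N3 — cost 6×5 = 30
  D2 (cap 6, load 4): N1, N2 — cost 2×5 + 2×6 = 22
  Shipping 52, fixed 90 → total 142.
  Any other capacity-feasible assignment to {D1, D2} ships for at least 52.
Total demand is 10 and no other set of sites has combined capacity ≥ 10, so {D1, D2} is the only feasible choice of open sites. Minimum: 142.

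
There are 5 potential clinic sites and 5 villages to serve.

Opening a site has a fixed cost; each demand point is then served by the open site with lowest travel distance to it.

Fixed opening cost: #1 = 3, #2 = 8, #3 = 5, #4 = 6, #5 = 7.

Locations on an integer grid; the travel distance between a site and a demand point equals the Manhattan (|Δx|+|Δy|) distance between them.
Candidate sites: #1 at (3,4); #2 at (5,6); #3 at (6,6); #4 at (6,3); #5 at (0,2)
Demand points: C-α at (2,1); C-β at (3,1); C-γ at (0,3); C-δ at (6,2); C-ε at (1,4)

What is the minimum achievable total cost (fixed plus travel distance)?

Open {#1}: assign each demand point to its cheapest open site.
  C-α→#1 4, C-β→#1 3, C-γ→#1 4, C-δ→#1 5, C-ε→#1 2
  travel distance 18, fixed 3 → total 21.
Compare {#1, #4}: travel distance 14 + fixed 9 = 23.
Compare {#5}: travel distance 17 + fixed 7 = 24.
Compare {#1, #5}: travel distance 14 + fixed 10 = 24.
All other subsets cost ≥ 23. Minimum total cost: 21.

21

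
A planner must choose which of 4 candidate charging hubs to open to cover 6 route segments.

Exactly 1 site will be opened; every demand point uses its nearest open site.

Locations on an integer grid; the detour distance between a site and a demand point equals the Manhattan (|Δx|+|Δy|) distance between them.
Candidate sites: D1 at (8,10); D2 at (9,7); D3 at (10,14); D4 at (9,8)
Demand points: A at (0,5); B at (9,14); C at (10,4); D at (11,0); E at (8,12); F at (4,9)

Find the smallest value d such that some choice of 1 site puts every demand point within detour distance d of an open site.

Open {D2}.
  Farthest demand point is A at detour distance 11 (to D2); all others are ≤ 11.
With {D4} the worst case is 12.
With {D1} the worst case is 13.
No size-1 selection achieves below 11.

11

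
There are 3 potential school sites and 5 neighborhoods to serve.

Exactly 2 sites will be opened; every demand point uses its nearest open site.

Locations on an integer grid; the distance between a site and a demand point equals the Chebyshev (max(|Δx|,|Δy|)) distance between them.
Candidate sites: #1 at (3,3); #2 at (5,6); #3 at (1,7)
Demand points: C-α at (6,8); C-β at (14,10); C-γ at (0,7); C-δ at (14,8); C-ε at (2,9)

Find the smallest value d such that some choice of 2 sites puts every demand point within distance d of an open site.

9

Open {#1, #2}.
  Farthest demand point is C-β at distance 9 (to #2); all others are ≤ 9.
With {#2, #3} the worst case is 9.
With {#1, #3} the worst case is 11.
No size-2 selection achieves below 9.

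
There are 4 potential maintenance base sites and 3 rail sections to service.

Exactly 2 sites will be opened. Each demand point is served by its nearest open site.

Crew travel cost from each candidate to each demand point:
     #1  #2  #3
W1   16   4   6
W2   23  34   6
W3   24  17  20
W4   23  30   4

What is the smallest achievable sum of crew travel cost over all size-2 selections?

24

Open {W1, W4}.
  #1→W1 16, #2→W1 4, #3→W4 4  ⇒ total 24.
Compare {W1, W2}: total 26.
Compare {W1, W3}: total 26.
No size-2 selection does better; minimum is 24.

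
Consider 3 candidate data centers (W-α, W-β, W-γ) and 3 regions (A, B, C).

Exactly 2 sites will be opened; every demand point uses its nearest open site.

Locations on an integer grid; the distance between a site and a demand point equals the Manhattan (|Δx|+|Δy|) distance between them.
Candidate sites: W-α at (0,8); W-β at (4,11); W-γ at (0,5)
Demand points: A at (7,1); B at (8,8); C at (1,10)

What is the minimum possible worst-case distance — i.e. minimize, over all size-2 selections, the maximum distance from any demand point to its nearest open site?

Open {W-α, W-γ}.
  Farthest demand point is A at distance 11 (to W-γ); all others are ≤ 11.
With {W-β, W-γ} the worst case is 11.
With {W-α, W-β} the worst case is 13.
No size-2 selection achieves below 11.

11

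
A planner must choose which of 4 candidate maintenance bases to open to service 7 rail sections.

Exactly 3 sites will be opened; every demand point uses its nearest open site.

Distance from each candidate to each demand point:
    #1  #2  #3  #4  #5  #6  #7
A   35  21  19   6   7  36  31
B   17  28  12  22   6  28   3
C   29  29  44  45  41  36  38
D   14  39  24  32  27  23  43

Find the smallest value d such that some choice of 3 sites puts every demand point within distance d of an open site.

23

Open {A, B, D}.
  Farthest demand point is #6 at distance 23 (to D); all others are ≤ 23.
With {A, B, C} the worst case is 28.
With {B, C, D} the worst case is 28.
No size-3 selection achieves below 23.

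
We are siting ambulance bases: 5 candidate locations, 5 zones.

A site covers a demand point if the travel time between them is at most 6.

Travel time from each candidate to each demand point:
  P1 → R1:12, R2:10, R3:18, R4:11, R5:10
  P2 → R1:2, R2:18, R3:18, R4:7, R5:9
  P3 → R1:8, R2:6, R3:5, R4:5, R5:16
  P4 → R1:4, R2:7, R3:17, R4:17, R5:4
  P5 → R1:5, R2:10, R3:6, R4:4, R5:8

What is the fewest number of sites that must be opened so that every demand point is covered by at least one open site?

2

Coverage sets (demand points within 6 of each site):
  P1: {}
  P2: {R1}
  P3: {R2, R3, R4}
  P4: {R1, R5}
  P5: {R1, R3, R4}
No single site covers all 5 demand points.
But {P3, P4} covers everything, so the minimum is 2.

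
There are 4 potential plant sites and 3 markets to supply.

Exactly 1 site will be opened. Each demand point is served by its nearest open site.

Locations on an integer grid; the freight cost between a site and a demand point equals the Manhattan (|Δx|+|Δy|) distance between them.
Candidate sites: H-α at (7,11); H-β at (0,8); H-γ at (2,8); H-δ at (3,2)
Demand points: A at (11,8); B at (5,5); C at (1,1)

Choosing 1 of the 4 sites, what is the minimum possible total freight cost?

Open {H-δ}.
  A→H-δ 14, B→H-δ 5, C→H-δ 3  ⇒ total 22.
Compare {H-γ}: total 23.
Compare {H-β}: total 27.
No size-1 selection does better; minimum is 22.

22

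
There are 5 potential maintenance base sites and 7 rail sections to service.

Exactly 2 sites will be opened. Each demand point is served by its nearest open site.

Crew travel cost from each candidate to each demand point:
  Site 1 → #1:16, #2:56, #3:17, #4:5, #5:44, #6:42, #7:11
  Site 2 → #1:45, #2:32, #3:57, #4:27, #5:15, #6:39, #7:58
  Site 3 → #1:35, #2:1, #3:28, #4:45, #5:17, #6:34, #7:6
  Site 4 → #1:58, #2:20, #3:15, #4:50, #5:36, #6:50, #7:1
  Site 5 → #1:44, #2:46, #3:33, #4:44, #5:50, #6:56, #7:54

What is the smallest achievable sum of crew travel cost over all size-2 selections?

96

Open {Site 1, Site 3}.
  #1→Site 1 16, #2→Site 3 1, #3→Site 1 17, #4→Site 1 5, #5→Site 3 17, #6→Site 3 34, #7→Site 3 6  ⇒ total 96.
Compare {Site 1, Site 2}: total 135.
Compare {Site 1, Site 4}: total 135.
No size-2 selection does better; minimum is 96.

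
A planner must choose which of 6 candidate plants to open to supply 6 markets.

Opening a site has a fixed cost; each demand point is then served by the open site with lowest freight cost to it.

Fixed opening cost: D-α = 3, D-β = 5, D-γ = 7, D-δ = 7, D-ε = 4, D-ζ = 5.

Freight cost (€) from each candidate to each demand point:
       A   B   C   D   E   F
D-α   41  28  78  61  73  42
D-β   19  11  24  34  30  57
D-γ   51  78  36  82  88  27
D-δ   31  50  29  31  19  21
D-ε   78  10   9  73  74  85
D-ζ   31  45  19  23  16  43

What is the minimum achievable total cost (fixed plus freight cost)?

119

Open {D-β, D-δ, D-ε, D-ζ}: assign each demand point to its cheapest open site.
  A→D-β 19, B→D-ε 10, C→D-ε 9, D→D-ζ 23, E→D-ζ 16, F→D-δ 21
  freight cost 98, fixed 21 → total 119.
Compare {D-α, D-β, D-δ, D-ε, D-ζ}: freight cost 98 + fixed 24 = 122.
Compare {D-β, D-δ, D-ε}: freight cost 109 + fixed 16 = 125.
Compare {D-β, D-γ, D-ε, D-ζ}: freight cost 104 + fixed 21 = 125.
All other subsets cost ≥ 122. Minimum total cost: 119.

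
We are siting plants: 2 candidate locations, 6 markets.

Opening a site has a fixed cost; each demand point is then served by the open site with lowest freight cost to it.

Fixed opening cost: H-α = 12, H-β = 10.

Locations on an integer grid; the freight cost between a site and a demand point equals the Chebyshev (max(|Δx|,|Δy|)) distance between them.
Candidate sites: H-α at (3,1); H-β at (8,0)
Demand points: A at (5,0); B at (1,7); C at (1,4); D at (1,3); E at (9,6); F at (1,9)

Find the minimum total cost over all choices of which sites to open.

Open {H-α}: assign each demand point to its cheapest open site.
  A→H-α 2, B→H-α 6, C→H-α 3, D→H-α 2, E→H-α 6, F→H-α 8
  freight cost 27, fixed 12 → total 39.
Compare {H-β}: freight cost 39 + fixed 10 = 49.
Compare {H-α, H-β}: freight cost 27 + fixed 22 = 49.

39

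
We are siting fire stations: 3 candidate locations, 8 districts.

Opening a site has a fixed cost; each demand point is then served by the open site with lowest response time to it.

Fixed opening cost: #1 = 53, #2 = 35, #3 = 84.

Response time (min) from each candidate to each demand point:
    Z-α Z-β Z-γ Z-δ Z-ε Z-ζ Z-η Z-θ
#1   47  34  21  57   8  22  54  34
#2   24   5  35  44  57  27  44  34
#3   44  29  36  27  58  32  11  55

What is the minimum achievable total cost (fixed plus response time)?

Open {#1, #2}: assign each demand point to its cheapest open site.
  Z-α→#2 24, Z-β→#2 5, Z-γ→#1 21, Z-δ→#2 44, Z-ε→#1 8, Z-ζ→#1 22, Z-η→#2 44, Z-θ→#1 34
  response time 202, fixed 88 → total 290.
Compare {#2}: response time 270 + fixed 35 = 305.
Compare {#1, #2, #3}: response time 152 + fixed 172 = 324.
Compare {#1}: response time 277 + fixed 53 = 330.
All other subsets cost ≥ 305. Minimum total cost: 290.

290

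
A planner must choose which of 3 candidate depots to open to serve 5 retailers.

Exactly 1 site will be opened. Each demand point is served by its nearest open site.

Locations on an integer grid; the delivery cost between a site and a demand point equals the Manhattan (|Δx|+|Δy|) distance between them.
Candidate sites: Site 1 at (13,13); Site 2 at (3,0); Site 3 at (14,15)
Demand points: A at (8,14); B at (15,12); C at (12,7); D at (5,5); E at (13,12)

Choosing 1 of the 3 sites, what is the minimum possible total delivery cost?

33

Open {Site 1}.
  A→Site 1 6, B→Site 1 3, C→Site 1 7, D→Site 1 16, E→Site 1 1  ⇒ total 33.
Compare {Site 3}: total 44.
Compare {Site 2}: total 88.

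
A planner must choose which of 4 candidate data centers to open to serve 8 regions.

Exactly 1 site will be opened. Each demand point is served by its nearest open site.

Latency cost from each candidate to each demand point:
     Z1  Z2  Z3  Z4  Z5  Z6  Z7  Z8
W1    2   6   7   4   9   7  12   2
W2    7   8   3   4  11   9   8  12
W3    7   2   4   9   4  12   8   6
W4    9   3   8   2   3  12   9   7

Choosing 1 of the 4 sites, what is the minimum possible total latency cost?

Open {W1}.
  Z1→W1 2, Z2→W1 6, Z3→W1 7, Z4→W1 4, Z5→W1 9, Z6→W1 7, Z7→W1 12, Z8→W1 2  ⇒ total 49.
Compare {W3}: total 52.
Compare {W4}: total 53.
No size-1 selection does better; minimum is 49.

49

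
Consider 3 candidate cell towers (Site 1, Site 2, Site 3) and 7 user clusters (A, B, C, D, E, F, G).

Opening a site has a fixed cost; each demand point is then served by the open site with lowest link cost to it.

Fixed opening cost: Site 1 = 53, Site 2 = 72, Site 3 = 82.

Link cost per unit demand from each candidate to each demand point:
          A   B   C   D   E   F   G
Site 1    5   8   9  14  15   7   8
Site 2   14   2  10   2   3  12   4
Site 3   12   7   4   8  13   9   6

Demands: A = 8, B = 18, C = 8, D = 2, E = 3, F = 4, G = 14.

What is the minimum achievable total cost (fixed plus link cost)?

370

Open {Site 1, Site 2}: assign each demand point to its cheapest open site.
  A→Site 1 8×5=40, B→Site 2 18×2=36, C→Site 1 8×9=72, D→Site 2 2×2=4, E→Site 2 3×3=9, F→Site 1 4×7=28, G→Site 2 14×4=56
  link cost 245, fixed 125 → total 370.
Compare {Site 1, Site 2, Site 3}: link cost 205 + fixed 207 = 412.
Compare {Site 2}: link cost 345 + fixed 72 = 417.
Compare {Site 2, Site 3}: link cost 269 + fixed 154 = 423.
All other subsets cost ≥ 412. Minimum total cost: 370.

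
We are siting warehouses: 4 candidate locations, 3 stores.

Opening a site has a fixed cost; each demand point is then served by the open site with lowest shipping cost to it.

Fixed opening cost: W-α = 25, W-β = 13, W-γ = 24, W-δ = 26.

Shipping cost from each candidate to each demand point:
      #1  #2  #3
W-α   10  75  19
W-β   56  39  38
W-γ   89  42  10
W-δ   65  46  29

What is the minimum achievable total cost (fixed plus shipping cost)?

Open {W-α, W-β}: assign each demand point to its cheapest open site.
  #1→W-α 10, #2→W-β 39, #3→W-α 19
  shipping cost 68, fixed 38 → total 106.
Compare {W-α, W-γ}: shipping cost 62 + fixed 49 = 111.
Compare {W-α, W-β, W-γ}: shipping cost 59 + fixed 62 = 121.
Compare {W-α, W-δ}: shipping cost 75 + fixed 51 = 126.
All other subsets cost ≥ 111. Minimum total cost: 106.

106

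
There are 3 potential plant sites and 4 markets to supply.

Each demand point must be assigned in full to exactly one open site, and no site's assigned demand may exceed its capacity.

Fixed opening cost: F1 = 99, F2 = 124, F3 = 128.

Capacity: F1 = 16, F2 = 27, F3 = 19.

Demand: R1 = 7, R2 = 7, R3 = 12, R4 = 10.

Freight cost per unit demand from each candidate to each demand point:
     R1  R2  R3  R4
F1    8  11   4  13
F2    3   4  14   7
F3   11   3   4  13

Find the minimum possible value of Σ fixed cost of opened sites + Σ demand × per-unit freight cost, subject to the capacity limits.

Open {F1, F2}; cheapest assignment that respects the capacities:
  F1 (cap 16, load 12): R3 — cost 12×4 = 48
  F2 (cap 27, load 24): R1, R2, R4 — cost 7×3 + 7×4 + 10×7 = 119
  Shipping 167, fixed 223 → total 390.
  Any other capacity-feasible assignment to {F1, F2} ships for at least 167.
Compare {F2, F3}: its best feasible assignment gives total 412.
Compare {F1, F2, F3}: its best feasible assignment gives total 511.
Every other set of open sites that can feasibly serve all demand totals ≥ 412 even under its best assignment. Minimum: 390.

390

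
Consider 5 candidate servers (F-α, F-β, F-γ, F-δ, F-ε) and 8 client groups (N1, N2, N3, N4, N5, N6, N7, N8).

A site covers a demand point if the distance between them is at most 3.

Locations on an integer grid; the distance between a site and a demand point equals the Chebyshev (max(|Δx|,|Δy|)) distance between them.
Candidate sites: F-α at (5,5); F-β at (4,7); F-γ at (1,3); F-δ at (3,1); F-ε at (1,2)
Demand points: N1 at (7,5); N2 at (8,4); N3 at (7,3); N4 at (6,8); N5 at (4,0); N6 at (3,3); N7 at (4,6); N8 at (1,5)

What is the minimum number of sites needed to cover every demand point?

Coverage sets (demand points within 3 of each site):
  F-α: {N1, N2, N3, N4, N6, N7}
  F-β: {N1, N4, N7, N8}
  F-γ: {N5, N6, N7, N8}
  F-δ: {N5, N6}
  F-ε: {N5, N6, N8}
No single site covers all 8 demand points.
But {F-α, F-γ} covers everything, so the minimum is 2.

2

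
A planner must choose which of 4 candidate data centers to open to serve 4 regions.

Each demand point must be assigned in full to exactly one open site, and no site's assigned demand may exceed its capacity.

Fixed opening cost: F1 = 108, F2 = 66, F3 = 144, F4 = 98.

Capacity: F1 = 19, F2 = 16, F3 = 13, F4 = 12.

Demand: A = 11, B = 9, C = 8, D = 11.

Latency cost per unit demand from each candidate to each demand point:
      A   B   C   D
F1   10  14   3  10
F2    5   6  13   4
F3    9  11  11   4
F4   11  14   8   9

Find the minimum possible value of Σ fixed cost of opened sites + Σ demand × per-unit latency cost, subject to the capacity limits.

Open {F1, F2, F3}; cheapest assignment that respects the capacities:
  F1 (cap 19, load 19): A, C — cost 11×10 + 8×3 = 134
  F2 (cap 16, load 9): B — cost 9×6 = 54
  F3 (cap 13, load 11): D — cost 11×4 = 44
  Shipping 232, fixed 318 → total 550.
  Any other capacity-feasible assignment to {F1, F2, F3} ships for at least 232.
Compare {F1, F2, F4}: its best feasible assignment gives total 559.
Compare {F1, F2, F3, F4}: its best feasible assignment gives total 648.
Every other set of open sites that can feasibly serve all demand totals ≥ 559 even under its best assignment. Minimum: 550.

550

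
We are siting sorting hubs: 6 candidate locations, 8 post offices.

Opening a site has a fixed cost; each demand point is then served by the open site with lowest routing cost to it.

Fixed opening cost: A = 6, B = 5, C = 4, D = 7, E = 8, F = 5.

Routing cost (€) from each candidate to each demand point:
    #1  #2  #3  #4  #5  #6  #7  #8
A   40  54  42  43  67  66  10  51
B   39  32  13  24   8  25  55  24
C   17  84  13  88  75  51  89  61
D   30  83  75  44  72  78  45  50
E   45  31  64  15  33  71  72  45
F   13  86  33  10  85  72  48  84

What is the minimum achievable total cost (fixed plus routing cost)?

151

Open {A, B, F}: assign each demand point to its cheapest open site.
  #1→F 13, #2→B 32, #3→B 13, #4→F 10, #5→B 8, #6→B 25, #7→A 10, #8→B 24
  routing cost 135, fixed 16 → total 151.
Compare {A, B, C, F}: routing cost 135 + fixed 20 = 155.
Compare {A, B, D, F}: routing cost 135 + fixed 23 = 158.
Compare {A, B, E, F}: routing cost 134 + fixed 24 = 158.
All other subsets cost ≥ 155. Minimum total cost: 151.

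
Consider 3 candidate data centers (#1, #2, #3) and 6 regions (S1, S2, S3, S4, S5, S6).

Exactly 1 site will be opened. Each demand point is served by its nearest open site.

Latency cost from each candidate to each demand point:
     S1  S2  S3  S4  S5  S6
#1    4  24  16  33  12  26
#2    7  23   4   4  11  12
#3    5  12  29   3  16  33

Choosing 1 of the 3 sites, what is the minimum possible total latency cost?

Open {#2}.
  S1→#2 7, S2→#2 23, S3→#2 4, S4→#2 4, S5→#2 11, S6→#2 12  ⇒ total 61.
Compare {#3}: total 98.
Compare {#1}: total 115.

61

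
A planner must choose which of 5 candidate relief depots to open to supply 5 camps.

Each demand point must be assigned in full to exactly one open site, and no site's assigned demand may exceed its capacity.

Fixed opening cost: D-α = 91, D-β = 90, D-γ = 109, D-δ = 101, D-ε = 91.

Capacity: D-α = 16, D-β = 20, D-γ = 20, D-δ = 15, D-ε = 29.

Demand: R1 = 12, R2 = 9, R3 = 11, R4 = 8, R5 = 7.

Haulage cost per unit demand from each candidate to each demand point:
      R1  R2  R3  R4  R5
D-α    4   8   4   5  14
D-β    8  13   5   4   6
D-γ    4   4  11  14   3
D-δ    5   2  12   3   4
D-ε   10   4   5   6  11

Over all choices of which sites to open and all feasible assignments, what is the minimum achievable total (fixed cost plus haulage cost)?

408

Open {D-γ, D-ε}; cheapest assignment that respects the capacities:
  D-γ (cap 20, load 19): R1, R5 — cost 12×4 + 7×3 = 69
  D-ε (cap 29, load 28): R2, R3, R4 — cost 9×4 + 11×5 + 8×6 = 139
  Shipping 208, fixed 200 → total 408.
  Any other capacity-feasible assignment to {D-γ, D-ε} ships for at least 208.
Compare {D-β, D-ε}: its best feasible assignment gives total 458.
Compare {D-α, D-δ, D-ε}: its best feasible assignment gives total 474.
Every other set of open sites that can feasibly serve all demand totals ≥ 458 even under its best assignment. Minimum: 408.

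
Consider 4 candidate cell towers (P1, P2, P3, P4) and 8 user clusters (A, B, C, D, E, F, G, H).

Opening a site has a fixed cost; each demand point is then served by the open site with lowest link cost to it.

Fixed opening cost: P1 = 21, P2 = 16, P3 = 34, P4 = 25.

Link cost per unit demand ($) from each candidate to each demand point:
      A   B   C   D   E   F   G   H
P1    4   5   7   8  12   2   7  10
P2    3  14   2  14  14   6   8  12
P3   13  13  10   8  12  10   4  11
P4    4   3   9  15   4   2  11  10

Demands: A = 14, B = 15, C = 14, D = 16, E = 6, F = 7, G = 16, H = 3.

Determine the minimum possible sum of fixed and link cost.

450

Open {P2, P3, P4}: assign each demand point to its cheapest open site.
  A→P2 14×3=42, B→P4 15×3=45, C→P2 14×2=28, D→P3 16×8=128, E→P4 6×4=24, F→P4 7×2=14, G→P3 16×4=64, H→P4 3×10=30
  link cost 375, fixed 75 → total 450.
Compare {P1, P2, P3, P4}: link cost 375 + fixed 96 = 471.
Compare {P1, P2, P4}: link cost 423 + fixed 62 = 485.
Compare {P1, P2, P3}: link cost 453 + fixed 71 = 524.
All other subsets cost ≥ 471. Minimum total cost: 450.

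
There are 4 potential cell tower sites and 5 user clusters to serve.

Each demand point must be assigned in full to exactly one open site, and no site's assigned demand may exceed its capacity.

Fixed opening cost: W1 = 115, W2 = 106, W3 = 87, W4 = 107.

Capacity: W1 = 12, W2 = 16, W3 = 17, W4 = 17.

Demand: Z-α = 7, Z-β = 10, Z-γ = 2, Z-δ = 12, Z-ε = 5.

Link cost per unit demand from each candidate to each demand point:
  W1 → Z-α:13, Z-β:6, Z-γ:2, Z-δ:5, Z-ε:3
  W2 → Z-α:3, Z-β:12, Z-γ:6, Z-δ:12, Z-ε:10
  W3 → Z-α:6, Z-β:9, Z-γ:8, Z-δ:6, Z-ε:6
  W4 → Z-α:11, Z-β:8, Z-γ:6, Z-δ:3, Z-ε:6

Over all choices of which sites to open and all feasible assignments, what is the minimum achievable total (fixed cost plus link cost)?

Open {W1, W2, W4}; cheapest assignment that respects the capacities:
  W1 (cap 12, load 12): Z-β, Z-γ — cost 10×6 + 2×2 = 64
  W2 (cap 16, load 7): Z-α — cost 7×3 = 21
  W4 (cap 17, load 17): Z-δ, Z-ε — cost 12×3 + 5×6 = 66
  Shipping 151, fixed 328 → total 479.
  Any other capacity-feasible assignment to {W1, W2, W4} ships for at least 151.
Compare {W1, W3, W4}: its best feasible assignment gives total 481.
Compare {W2, W3, W4}: its best feasible assignment gives total 489.
Every other set of open sites that can feasibly serve all demand totals ≥ 481 even under its best assignment. Minimum: 479.

479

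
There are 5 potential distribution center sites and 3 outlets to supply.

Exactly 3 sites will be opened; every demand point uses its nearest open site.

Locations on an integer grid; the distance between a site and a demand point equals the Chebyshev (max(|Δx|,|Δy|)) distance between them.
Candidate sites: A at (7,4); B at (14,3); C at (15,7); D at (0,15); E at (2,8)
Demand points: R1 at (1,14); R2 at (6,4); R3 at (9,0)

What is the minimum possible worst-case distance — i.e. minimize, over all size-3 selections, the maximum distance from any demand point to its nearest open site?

Open {A, B, D}.
  Farthest demand point is R3 at distance 4 (to A); all others are ≤ 4.
With {A, C, D} the worst case is 4.
With {A, D, E} the worst case is 4.
No size-3 selection achieves below 4.

4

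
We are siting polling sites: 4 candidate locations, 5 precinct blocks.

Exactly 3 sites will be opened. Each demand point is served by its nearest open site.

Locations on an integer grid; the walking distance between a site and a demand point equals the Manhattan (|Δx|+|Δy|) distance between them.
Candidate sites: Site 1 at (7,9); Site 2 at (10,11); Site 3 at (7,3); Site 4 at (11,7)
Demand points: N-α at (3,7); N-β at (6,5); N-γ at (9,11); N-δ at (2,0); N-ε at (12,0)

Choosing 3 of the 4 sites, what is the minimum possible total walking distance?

Open {Site 1, Site 2, Site 3}.
  N-α→Site 1 6, N-β→Site 3 3, N-γ→Site 2 1, N-δ→Site 3 8, N-ε→Site 3 8  ⇒ total 26.
Compare {Site 2, Site 3, Site 4}: total 28.
Compare {Site 1, Site 3, Site 4}: total 29.
No size-3 selection does better; minimum is 26.

26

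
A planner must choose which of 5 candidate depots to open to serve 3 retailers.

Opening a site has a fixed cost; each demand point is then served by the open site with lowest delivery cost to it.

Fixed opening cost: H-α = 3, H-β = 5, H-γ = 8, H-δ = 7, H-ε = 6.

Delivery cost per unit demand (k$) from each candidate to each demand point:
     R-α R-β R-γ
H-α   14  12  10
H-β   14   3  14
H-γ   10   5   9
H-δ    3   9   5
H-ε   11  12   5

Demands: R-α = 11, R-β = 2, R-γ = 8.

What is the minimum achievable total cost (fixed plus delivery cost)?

Open {H-β, H-δ}: assign each demand point to its cheapest open site.
  R-α→H-δ 11×3=33, R-β→H-β 2×3=6, R-γ→H-δ 8×5=40
  delivery cost 79, fixed 12 → total 91.
Compare {H-α, H-β, H-δ}: delivery cost 79 + fixed 15 = 94.
Compare {H-β, H-δ, H-ε}: delivery cost 79 + fixed 18 = 97.
Compare {H-δ}: delivery cost 91 + fixed 7 = 98.
All other subsets cost ≥ 94. Minimum total cost: 91.

91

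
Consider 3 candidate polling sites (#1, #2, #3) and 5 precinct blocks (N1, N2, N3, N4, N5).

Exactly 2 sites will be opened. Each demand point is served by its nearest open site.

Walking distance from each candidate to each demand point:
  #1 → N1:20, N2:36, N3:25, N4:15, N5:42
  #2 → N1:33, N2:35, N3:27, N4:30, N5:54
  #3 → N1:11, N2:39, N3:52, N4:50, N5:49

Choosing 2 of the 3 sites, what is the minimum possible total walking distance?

Open {#1, #3}.
  N1→#3 11, N2→#1 36, N3→#1 25, N4→#1 15, N5→#1 42  ⇒ total 129.
Compare {#1, #2}: total 137.
Compare {#2, #3}: total 152.

129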